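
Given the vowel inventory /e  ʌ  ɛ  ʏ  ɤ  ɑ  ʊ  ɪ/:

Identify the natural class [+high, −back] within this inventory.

First, the [+high] segments are /ʏ, ʊ, ɪ/.
Then [−back] leaves /ʏ, ɪ/.

ʏ, ɪ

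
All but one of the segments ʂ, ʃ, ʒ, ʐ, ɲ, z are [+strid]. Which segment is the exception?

/ʃ, ʒ, z, ʐ, ʂ/ are all [+strident]; /ɲ/ (palatal nasal) is [−strident].

ɲ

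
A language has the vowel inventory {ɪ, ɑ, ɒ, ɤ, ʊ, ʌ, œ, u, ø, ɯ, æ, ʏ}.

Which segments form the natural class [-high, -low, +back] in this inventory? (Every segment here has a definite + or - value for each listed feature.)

Checking each segment against [-high], [-low], [+back]: /ɤ/ (mid back unrounded tense vowel), /ʌ/ (mid back unrounded lax vowel) satisfy every feature; every other segment in the inventory fails at least one.

ɤ, ʌ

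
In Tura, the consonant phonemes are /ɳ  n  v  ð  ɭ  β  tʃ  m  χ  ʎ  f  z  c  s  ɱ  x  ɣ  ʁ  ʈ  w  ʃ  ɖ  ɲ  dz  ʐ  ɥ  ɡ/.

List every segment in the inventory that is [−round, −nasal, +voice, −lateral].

Eliminate segments failing any feature: /ɳ, n, m, ɱ, ɲ/ are [+nasal]; /ɭ, ʎ/ are [+lateral]; /tʃ, χ, f, c, s, x, ʈ, ʃ/ are [−voice]; /w, ɥ/ are [+round]. The remaining /v, ð, β, z, ɣ, ʁ, ɖ, dz, ʐ, ɡ/ satisfy [−round], [−nasal], [+voice], [−lateral].

v, ð, β, z, ɣ, ʁ, ɖ, dz, ʐ, ɡ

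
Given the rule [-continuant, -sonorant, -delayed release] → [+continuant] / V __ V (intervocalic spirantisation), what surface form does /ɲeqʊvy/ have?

[ɲeχʊvy]

Only /q/ occurs between two vowels (/e/ __ /ʊ/) and matches the structural description. It is a voiceless uvular stop, so [-continuant, -sonorant, -delayed release] holds; changing it to [+continuant] with all other features held fixed yields /χ/ (voiceless uvular fricative). No other segment meets both the structural description and the environment, so the output is [ɲeχʊvy].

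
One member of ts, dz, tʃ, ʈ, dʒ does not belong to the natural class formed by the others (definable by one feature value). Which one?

ʈ

/dʒ, dz, tʃ, ts/ are all [+delayed release], but /ʈ/ (voiceless retroflex stop) is [-delayed release]. No other single segment can be removed to leave a set sharing one feature value that the removed segment lacks, so /ʈ/ is the odd one out.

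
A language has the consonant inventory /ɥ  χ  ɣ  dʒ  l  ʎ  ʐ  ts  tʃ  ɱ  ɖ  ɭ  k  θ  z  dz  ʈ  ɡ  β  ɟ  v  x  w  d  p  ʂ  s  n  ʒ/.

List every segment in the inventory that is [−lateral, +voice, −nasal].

ɥ, ɣ, dʒ, ʐ, ɖ, z, dz, ɡ, β, ɟ, v, w, d, ʒ

Eliminate segments failing any feature: /χ, ts, tʃ, k, θ, ʈ, x, p, ʂ, s/ are [−voice]; /l, ʎ, ɭ/ are [+lateral]; /ɱ, n/ are [+nasal]. The remaining /ɥ, ɣ, dʒ, ʐ, ɖ, z, dz, ɡ, β, ɟ, v, w, d, ʒ/ satisfy [−lateral], [+voice], [−nasal].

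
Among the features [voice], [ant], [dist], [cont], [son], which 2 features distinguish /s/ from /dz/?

[voice], [continuant]

The two segments share [+anterior], [-distributed], [-sonorant]. The only features from the list on which they differ: /s/ is [-voice] while /dz/ is [+voice]; /s/ is [+continuant] while /dz/ is [-continuant].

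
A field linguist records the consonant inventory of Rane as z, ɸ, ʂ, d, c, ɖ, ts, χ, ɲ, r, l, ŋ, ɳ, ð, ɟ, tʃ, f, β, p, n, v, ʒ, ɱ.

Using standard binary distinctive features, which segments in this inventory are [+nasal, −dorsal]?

Among the inventory, the [+nasal] segments are /ɲ, ŋ, ɳ, n, ɱ/.
Intersecting with [−dorsal] leaves /ɳ, n, ɱ/.

ɳ, n, ɱ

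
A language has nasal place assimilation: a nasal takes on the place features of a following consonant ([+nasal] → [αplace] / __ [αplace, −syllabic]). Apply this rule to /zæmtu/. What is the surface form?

[zæntu]

/m/ sits before the [+coronal] consonant /t/, so it takes on [+coronal] and surfaces as /n/. The rest of the form is unaffected: [zæntu].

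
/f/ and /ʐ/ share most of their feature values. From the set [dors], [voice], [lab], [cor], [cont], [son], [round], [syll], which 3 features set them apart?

/f/ is the voiceless labiodental fricative and /ʐ/ is the voiced retroflex fricative. Both are [-dorsal], [+continuant], [-sonorant], [-round], [-syllabic]. /f/ is [-voice] while /ʐ/ is [+voice]; /f/ is [+labial] while /ʐ/ is [-labial]; /f/ is [-coronal] while /ʐ/ is [+coronal], so the distinguishing features are [voice], [labial], [coronal].

[voice], [labial], [coronal]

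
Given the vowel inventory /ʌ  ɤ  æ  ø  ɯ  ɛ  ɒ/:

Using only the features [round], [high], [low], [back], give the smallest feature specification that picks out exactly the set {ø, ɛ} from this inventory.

[−low, −back]

Every target segment is [−low], [−back]; each remaining inventory member fails at least one of these. Each conjunct is needed — [−back] alone would also admit /æ/; [−low] alone would also admit /ʌ, ɤ, ɯ/ — and no other single listed feature has exactly this extension, so two is the minimum.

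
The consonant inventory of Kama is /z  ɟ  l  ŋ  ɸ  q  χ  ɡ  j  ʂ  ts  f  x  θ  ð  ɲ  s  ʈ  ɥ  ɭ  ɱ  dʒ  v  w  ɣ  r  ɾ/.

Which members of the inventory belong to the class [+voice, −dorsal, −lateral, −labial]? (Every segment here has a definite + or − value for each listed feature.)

Among the inventory, the [+voice] segments are /z, ɟ, l, ŋ, ɡ, j, ð, ɲ, ɥ, ɭ, ɱ, dʒ, v, w, ɣ, r, ɾ/.
Intersecting with [−dorsal] gives /z, l, ð, ɭ, ɱ, dʒ, v, r, ɾ/.
Intersecting with [−lateral] gives /z, ð, ɱ, dʒ, v, r, ɾ/.
Then [−labial] leaves /z, ð, dʒ, r, ɾ/.

z, ð, dʒ, r, ɾ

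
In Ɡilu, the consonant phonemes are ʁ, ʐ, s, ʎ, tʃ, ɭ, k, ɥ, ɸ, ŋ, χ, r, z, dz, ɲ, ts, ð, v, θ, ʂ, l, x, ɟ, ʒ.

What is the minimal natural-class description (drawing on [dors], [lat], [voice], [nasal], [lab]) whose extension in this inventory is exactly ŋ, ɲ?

[+nasal]

The target set is precisely the extension of [+nasal] in this inventory.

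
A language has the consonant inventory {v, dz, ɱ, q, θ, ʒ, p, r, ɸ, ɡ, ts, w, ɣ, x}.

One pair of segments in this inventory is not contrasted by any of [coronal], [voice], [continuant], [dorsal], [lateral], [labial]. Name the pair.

r, ʒ

Both /r/ and /ʒ/ are [+coronal], [+voice], [+continuant], [−dorsal], [−lateral], [−labial]. Since the list omits [sonorant], [strident] and [anterior] — which do distinguish the alveolar trill from the voiced postalveolar fricative — this pair collapses; all other pairs remain distinct.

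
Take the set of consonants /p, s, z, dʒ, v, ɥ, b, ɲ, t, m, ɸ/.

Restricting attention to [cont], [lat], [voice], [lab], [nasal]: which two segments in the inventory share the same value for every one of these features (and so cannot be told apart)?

/v/ (voiced labiodental fricative) and /ɥ/ (labial-palatal glide) are both [+continuant], [−lateral], [+voice], [+labial], [−nasal], so none of the listed features separates them. (They do differ in [sonorant], [round] and [dorsal], which are not among the given features.) Every other pair in the inventory differs on at least one listed feature.

v, ɥ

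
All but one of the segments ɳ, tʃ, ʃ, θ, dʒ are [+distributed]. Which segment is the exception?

Every segment except /ɳ/ is [+distributed]. /ɳ/ (retroflex nasal) is [-distributed], so it is the exception.

ɳ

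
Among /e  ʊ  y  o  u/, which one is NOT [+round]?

Every segment except /e/ is [+round]. /e/ (mid front unrounded tense vowel) is [-round], so it is the exception.

e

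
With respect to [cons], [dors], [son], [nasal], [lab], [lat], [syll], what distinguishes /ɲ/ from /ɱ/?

/ɲ/ is the palatal nasal and /ɱ/ is the labiodental nasal. Both are [+consonantal], [+sonorant], [+nasal], [-lateral], [-syllabic]. /ɲ/ is [-labial] while /ɱ/ is [+labial]; /ɲ/ is [+dorsal] while /ɱ/ is [-dorsal], so the distinguishing features are [labial], [dorsal].

[labial], [dorsal]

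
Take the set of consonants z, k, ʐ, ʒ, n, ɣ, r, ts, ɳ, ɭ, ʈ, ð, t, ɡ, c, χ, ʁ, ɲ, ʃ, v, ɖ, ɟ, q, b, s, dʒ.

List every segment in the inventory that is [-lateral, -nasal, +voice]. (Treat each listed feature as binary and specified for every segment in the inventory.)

z, ʐ, ʒ, ɣ, r, ð, ɡ, ʁ, v, ɖ, ɟ, b, dʒ

Among the inventory, the [-lateral] segments are /z, k, ʐ, ʒ, n, ɣ, r, ts, ɳ, ʈ, ð, t, ɡ, c, χ, ʁ, ɲ, ʃ, v, ɖ, ɟ, q, b, s, dʒ/.
Intersecting with [-nasal] gives /z, k, ʐ, ʒ, ɣ, r, ts, ʈ, ð, t, ɡ, c, χ, ʁ, ʃ, v, ɖ, ɟ, q, b, s, dʒ/.
Then [+voice] leaves /z, ʐ, ʒ, ɣ, r, ð, ɡ, ʁ, v, ɖ, ɟ, b, dʒ/.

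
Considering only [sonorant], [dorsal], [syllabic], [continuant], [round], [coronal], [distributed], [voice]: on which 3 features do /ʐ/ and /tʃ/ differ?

/ʐ/ (voiced retroflex fricative) and /tʃ/ (voiceless postalveolar affricate) agree on [-sonorant], [-dorsal], [-syllabic], [-round], [+coronal]. They differ on [voice] (/ʐ/ [+], /tʃ/ [-]), [continuant] (/ʐ/ [+], /tʃ/ [-]), [distributed] (/ʐ/ [-], /tʃ/ [+]).

[voice], [continuant], [distributed]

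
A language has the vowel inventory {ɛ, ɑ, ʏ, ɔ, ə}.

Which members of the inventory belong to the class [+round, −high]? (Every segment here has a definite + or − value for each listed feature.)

ɔ

First, the [+round] segments are /ʏ, ɔ/.
Within that set, [−high] leaves /ɔ/.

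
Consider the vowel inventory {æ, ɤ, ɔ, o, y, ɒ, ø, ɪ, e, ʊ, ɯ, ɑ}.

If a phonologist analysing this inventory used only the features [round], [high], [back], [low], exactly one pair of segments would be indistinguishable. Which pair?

o, ɔ

On the given features, /o/ and /ɔ/ have an identical profile: [+round], [−high], [+back], [−low]. No other two segments in the inventory coincide on all 4 features. (They do differ in [tense], which is not among the given features.)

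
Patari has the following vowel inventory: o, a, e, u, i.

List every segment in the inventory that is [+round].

o, u

The feature [round] marks segments produced with lip rounding. In this inventory /o, u/ have that property, so they are [+round]; /a, e, i/ are [-round].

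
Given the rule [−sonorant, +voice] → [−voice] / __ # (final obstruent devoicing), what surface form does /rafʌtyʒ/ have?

[rafʌtyʃ]

Only the final segment /ʒ/ is both word-final and matches the structural description. It is a voiced postalveolar fricative, so [−sonorant, +voice] holds; changing it to [−voice] with all other features held fixed yields /ʃ/ (voiceless postalveolar fricative). No other segment meets both the structural description and the environment, so the output is [rafʌtyʃ].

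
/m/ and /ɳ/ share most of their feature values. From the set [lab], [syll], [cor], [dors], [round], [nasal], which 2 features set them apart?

/m/ (bilabial nasal) and /ɳ/ (retroflex nasal) agree on [−syllabic], [−dorsal], [−round], [+nasal]. They differ on [labial] (/m/ [+], /ɳ/ [−]), [coronal] (/m/ [−], /ɳ/ [+]).

[labial], [coronal]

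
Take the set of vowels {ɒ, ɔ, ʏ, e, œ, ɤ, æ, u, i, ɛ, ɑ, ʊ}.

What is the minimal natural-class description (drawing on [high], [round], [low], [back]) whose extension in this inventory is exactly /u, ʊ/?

The class [+high], [+back] has exactly /u, ʊ/ as its extension in this inventory. No smaller conjunction from the listed features achieves this: [+back] alone would also admit /ɒ, ɔ, ɤ, ɑ/; [+high] alone would also admit /ʏ, i/; and checking the remaining single features turns up none with this extension.

[+high, +back]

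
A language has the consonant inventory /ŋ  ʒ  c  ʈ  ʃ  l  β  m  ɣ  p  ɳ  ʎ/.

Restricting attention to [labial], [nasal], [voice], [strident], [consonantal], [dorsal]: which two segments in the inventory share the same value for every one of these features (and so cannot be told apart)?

ɣ, ʎ

On the given features, /ɣ/ and /ʎ/ have an identical profile: [-labial], [-nasal], [+voice], [-strident], [+consonantal], [+dorsal]. No other two segments in the inventory coincide on all 6 features. (They do differ in [sonorant], [lateral] and [back], which are not among the given features.)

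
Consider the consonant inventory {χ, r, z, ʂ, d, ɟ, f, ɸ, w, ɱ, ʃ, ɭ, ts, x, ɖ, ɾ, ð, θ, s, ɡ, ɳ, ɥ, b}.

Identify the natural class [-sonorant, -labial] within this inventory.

The [-sonorant] segments are /χ, z, ʂ, d, ɟ, f, ɸ, ʃ, ts, x, ɖ, ð, θ, s, ɡ, b/.
Intersecting with [-labial] leaves /χ, z, ʂ, d, ɟ, ʃ, ts, x, ɖ, ð, θ, s, ɡ/.

χ, z, ʂ, d, ɟ, ʃ, ts, x, ɖ, ð, θ, s, ɡ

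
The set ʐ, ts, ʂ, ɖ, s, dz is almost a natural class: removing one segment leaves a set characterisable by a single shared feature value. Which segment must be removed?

ɖ

/dz, s, ʂ, ʐ, ts/ are all [+strident], but /ɖ/ (voiced retroflex stop) is [−strident]. No other single segment can be removed to leave a set sharing one feature value that the removed segment lacks, so /ɖ/ is the odd one out.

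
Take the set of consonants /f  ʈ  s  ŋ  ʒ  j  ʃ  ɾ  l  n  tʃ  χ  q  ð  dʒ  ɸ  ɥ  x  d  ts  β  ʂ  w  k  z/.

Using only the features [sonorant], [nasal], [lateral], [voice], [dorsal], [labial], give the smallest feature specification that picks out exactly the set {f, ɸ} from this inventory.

Every target segment is [-voice], [+labial]; each remaining inventory member fails at least one of these. Each conjunct is needed — [+labial] alone would also admit /ɥ, β, w/; [-voice] alone would also admit /ʈ, s, ʃ, tʃ, …/ — and no other single listed feature has exactly this extension, so two is the minimum.

[-voice, +labial]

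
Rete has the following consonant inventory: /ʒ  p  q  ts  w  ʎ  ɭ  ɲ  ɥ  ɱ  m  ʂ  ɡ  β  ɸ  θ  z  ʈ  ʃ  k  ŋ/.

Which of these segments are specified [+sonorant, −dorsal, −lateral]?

ɱ, m

Eliminate segments failing any feature: /ʒ, p, q, ts, ʂ, ɡ, β, ɸ, θ, z, ʈ, ʃ, k/ are [−sonorant]; /w, ʎ, ɲ, ɥ, ŋ/ are [+dorsal]; /ɭ/ is [+lateral]. The remaining /ɱ, m/ satisfy [+sonorant], [−dorsal], [−lateral].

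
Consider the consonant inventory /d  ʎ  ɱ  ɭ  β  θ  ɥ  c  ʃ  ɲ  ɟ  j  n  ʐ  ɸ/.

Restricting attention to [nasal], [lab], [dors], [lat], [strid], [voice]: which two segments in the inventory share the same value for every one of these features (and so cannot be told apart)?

Both /j/ and /ɟ/ are [−nasal], [−labial], [+dorsal], [−lateral], [−strident], [+voice]. Since the list omits [sonorant] and [continuant] — which do distinguish the palatal glide from the voiced palatal stop — this pair collapses; all other pairs remain distinct.

j, ɟ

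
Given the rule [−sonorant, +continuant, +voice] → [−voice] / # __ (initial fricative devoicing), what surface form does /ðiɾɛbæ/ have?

Only the initial segment /ð/ is both word-initial and matches the structural description. It is a voiced dental fricative, so [−sonorant, +continuant, +voice] holds; changing it to [−voice] with all other features held fixed yields /θ/ (voiceless dental fricative). No other segment meets both the structural description and the environment, so the output is [θiɾɛbæ].

[θiɾɛbæ]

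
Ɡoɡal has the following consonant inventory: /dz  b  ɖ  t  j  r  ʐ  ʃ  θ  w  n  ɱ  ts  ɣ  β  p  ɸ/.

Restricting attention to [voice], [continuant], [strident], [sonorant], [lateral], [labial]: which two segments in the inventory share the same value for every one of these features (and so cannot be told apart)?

Both /j/ and /r/ are [+voice], [+continuant], [-strident], [+sonorant], [-lateral], [-labial]. Since the list omits [dorsal] — which does distinguish the palatal glide from the alveolar trill — this pair collapses; all other pairs remain distinct.

j, r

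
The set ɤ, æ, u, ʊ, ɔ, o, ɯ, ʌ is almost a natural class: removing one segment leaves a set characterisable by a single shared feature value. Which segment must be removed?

The remaining segments after removing /æ/ share [+back]; /æ/ (low front unrounded vowel) is [−back]. For every other candidate removal, the leftover set fails to share any single feature value that the removed segment lacks.

æ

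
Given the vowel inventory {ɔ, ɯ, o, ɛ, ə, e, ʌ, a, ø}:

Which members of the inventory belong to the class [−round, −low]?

Eliminate segments failing any feature: /ɔ, o, ø/ are [+round]; /a/ is [+low]. The remaining /ɯ, ɛ, ə, e, ʌ/ satisfy [−round], [−low].

ɯ, ɛ, ə, e, ʌ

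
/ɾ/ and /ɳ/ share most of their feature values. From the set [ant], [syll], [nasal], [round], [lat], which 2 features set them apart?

/ɾ/ is the alveolar tap and /ɳ/ is the retroflex nasal. Both are [−syllabic], [−round], [−lateral]. /ɾ/ is [−nasal] while /ɳ/ is [+nasal]; /ɾ/ is [+anterior] while /ɳ/ is [−anterior], so the distinguishing features are [nasal], [anterior].

[nasal], [anterior]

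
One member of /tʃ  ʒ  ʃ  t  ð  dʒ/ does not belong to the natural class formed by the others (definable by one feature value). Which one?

t

The remaining segments after removing /t/ share [+distributed]; /t/ (voiceless alveolar stop) is [-distributed]. For every other candidate removal, the leftover set fails to share any single feature value that the removed segment lacks.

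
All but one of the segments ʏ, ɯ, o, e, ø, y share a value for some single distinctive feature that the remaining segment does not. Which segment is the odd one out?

ʏ

The remaining segments after removing /ʏ/ share [+tense]; /ʏ/ (high front rounded lax vowel) is [-tense]. For every other candidate removal, the leftover set fails to share any single feature value that the removed segment lacks.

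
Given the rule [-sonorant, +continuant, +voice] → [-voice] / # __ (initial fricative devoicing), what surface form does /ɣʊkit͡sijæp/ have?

/ɣ/ satisfies [-sonorant, +continuant, +voice] and sits in # __. The [-voice] counterpart of the voiced velar fricative is /x/. Other segments in /ɣʊkit͡sijæp/ either fail the structural description or are not in the environment, so the surface form is [xʊkit͡sijæp].

[xʊkit͡sijæp]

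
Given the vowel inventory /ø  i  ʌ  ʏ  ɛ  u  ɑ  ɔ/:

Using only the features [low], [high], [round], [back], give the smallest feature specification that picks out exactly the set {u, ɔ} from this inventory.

[+back, +round]

Every target segment is [+back], [+round]; each remaining inventory member fails at least one of these. Each conjunct is needed — [+round] alone would also admit /ø, ʏ/; [+back] alone would also admit /ʌ, ɑ/ — and no other single listed feature has exactly this extension, so two is the minimum.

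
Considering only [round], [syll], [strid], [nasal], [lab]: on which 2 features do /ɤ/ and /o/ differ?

/ɤ/ (mid back unrounded tense vowel) and /o/ (mid back rounded tense vowel) agree on [+syllabic], [−strident], [−nasal]. They differ on [labial] (/ɤ/ [−], /o/ [+]), [round] (/ɤ/ [−], /o/ [+]).

[labial], [round]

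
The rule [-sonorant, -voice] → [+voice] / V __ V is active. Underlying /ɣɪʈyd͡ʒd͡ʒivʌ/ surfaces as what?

The only segment in the rule's environment that also matches [-sonorant, -voice] is /ʈ/. Applying [+voice] turns the voiceless retroflex stop into /ɖ/ (voiced retroflex stop), giving [ɣɪɖyd͡ʒd͡ʒivʌ].

[ɣɪɖyd͡ʒd͡ʒivʌ]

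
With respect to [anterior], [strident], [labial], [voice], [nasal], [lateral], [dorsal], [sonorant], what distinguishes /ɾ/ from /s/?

/ɾ/ is the alveolar tap and /s/ is the voiceless alveolar fricative. Both are [+anterior], [−labial], [−nasal], [−lateral], [−dorsal]. /ɾ/ is [+sonorant] while /s/ is [−sonorant]; /ɾ/ is [+voice] while /s/ is [−voice]; /ɾ/ is [−strident] while /s/ is [+strident], so the distinguishing features are [sonorant], [voice], [strident].

[sonorant], [voice], [strident]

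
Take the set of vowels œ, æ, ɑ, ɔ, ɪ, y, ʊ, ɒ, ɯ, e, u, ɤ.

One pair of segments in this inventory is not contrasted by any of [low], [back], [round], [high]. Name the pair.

u, ʊ

On the given features, /u/ and /ʊ/ have an identical profile: [-low], [+back], [+round], [+high]. No other two segments in the inventory coincide on all 4 features. (They do differ in [tense], which is not among the given features.)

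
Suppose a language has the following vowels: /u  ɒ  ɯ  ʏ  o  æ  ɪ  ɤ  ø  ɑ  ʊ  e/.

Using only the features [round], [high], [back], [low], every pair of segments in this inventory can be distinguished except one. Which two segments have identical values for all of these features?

u, ʊ

On the given features, /u/ and /ʊ/ have an identical profile: [+round], [+high], [+back], [-low]. No other two segments in the inventory coincide on all 4 features. (They do differ in [tense], which is not among the given features.)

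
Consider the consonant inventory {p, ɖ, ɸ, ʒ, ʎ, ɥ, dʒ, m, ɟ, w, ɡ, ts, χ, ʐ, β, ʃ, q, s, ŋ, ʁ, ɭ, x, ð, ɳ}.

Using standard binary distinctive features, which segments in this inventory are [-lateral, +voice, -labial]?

ɖ, ʒ, dʒ, ɟ, ɡ, ʐ, ŋ, ʁ, ð, ɳ

Eliminate segments failing any feature: /p, ɸ, ts, χ, ʃ, q, s, x/ are [-voice]; /ʎ, ɭ/ are [+lateral]; /ɥ, m, w, β/ are [+labial]. The remaining /ɖ, ʒ, dʒ, ɟ, ɡ, ʐ, ŋ, ʁ, ð, ɳ/ satisfy [-lateral], [+voice], [-labial].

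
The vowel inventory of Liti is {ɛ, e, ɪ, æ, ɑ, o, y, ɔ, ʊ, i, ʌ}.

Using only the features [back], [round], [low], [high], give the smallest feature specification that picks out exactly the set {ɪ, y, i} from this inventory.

[+high, -back]

The class [+high], [-back] has exactly /ɪ, y, i/ as its extension in this inventory. No smaller conjunction from the listed features achieves this: [-back] alone would also admit /ɛ, e, æ/; [+high] alone would also admit /ʊ/; and checking the remaining single features turns up none with this extension.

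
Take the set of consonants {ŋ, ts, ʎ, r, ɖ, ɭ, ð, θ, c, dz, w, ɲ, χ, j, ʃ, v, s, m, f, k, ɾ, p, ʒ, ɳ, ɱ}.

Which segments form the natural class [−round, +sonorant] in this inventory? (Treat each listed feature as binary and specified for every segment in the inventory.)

Among the inventory, the [−round] segments are /ŋ, ts, ʎ, r, ɖ, ɭ, ð, θ, c, dz, ɲ, χ, j, ʃ, v, s, m, f, k, ɾ, p, ʒ, ɳ, ɱ/.
Intersecting with [+sonorant] leaves /ŋ, ʎ, r, ɭ, ɲ, j, m, ɾ, ɳ, ɱ/.

ŋ, ʎ, r, ɭ, ɲ, j, m, ɾ, ɳ, ɱ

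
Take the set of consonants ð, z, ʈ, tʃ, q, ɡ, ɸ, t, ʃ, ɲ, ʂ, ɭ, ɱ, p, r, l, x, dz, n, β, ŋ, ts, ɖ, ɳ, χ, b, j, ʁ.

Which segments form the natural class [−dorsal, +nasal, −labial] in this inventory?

n, ɳ

First, the [−dorsal] segments are /ð, z, ʈ, tʃ, ɸ, t, ʃ, ʂ, ɭ, ɱ, p, r, l, dz, n, β, ts, ɖ, ɳ, b/.
Then [+nasal] gives /ɱ, n, ɳ/.
Then [−labial] leaves /n, ɳ/.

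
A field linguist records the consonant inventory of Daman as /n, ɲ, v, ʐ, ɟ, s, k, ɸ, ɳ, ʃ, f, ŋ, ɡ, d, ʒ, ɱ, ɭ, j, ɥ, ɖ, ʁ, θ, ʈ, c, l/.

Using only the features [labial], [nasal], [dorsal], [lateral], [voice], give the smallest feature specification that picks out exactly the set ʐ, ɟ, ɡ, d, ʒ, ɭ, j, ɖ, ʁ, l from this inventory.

[+voice, −nasal, −labial]

/ʐ, ɟ, ɡ, d, ʒ, ɭ, j, ɖ, ʁ, l/ are all [+voice], [−nasal], [−labial], and no other segment in the inventory matches all three values. Dropping any one of them over-generates: [−nasal, −labial] alone would also admit /s, k, ʃ, θ, …/; [+voice, −labial] alone would also admit /n, ɲ, ɳ, ŋ/; [+voice, −nasal] alone would also admit /v, ɥ/. No other combination of two listed features picks out exactly this set either, so fewer than three features will not do.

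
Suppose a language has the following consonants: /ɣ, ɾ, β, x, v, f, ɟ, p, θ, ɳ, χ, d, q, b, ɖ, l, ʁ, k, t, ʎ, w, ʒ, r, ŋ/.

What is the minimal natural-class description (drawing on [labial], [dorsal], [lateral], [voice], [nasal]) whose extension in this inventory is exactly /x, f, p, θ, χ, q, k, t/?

/x, f, p, θ, χ, q, k, t/ are exactly the [-voice] segments in the inventory, so a single feature suffices.

[-voice]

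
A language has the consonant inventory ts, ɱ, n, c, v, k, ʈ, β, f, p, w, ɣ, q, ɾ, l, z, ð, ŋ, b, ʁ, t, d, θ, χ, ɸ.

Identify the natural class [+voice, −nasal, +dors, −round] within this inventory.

ɣ, ʁ

Eliminate segments failing any feature: /ts, c, k, ʈ, f, p, q, t, θ, χ, ɸ/ are [−voice]; /ɱ, n, ŋ/ are [+nasal]; /v, β, ɾ, l, z, ð, b, d/ are [−dorsal]; /w/ is [+round]. The remaining /ɣ, ʁ/ satisfy [+voice], [−nasal], [+dorsal], [−round].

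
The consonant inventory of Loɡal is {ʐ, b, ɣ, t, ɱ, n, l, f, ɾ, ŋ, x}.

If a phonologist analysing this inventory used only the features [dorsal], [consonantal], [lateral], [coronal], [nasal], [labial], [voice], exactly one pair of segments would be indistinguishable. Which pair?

On the given features, /ɾ/ and /ʐ/ have an identical profile: [−dorsal], [+consonantal], [−lateral], [+coronal], [−nasal], [−labial], [+voice]. No other two segments in the inventory coincide on all 7 features. (They do differ in [sonorant], [strident] and [anterior], which are not among the given features.)

ɾ, ʐ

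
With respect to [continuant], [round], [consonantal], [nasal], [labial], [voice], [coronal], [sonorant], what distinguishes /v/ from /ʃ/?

[voice], [labial], [coronal]

The two segments share [+continuant], [-round], [+consonantal], [-nasal], [-sonorant]. The only features from the list on which they differ: /v/ is [+voice] while /ʃ/ is [-voice]; /v/ is [+labial] while /ʃ/ is [-labial]; /v/ is [-coronal] while /ʃ/ is [+coronal].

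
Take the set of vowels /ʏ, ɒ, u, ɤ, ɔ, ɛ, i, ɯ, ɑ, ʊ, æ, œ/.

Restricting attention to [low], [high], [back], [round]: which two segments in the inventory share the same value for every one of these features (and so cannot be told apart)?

u, ʊ

Both /u/ and /ʊ/ are [−low], [+high], [+back], [+round]. Since the list omits [tense] — which does distinguish the high back rounded tense vowel from the high back rounded lax vowel — this pair collapses; all other pairs remain distinct.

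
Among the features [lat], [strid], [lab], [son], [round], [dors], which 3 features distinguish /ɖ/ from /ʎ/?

[sonorant], [lateral], [dorsal]

/ɖ/ (voiced retroflex stop) and /ʎ/ (palatal lateral approximant) agree on [−strident], [−labial], [−round]. They differ on [sonorant] (/ɖ/ [−], /ʎ/ [+]), [lateral] (/ɖ/ [−], /ʎ/ [+]), [dorsal] (/ɖ/ [−], /ʎ/ [+]).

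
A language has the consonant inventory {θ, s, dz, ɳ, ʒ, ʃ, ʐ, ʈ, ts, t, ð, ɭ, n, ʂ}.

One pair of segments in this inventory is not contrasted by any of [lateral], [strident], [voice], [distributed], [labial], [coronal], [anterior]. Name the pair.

ts, s

Both /ts/ and /s/ are [−lateral], [+strident], [−voice], [−distributed], [−labial], [+coronal], [+anterior]. Since the list omits [continuant] — which does distinguish the voiceless alveolar affricate from the voiceless alveolar fricative — this pair collapses; all other pairs remain distinct.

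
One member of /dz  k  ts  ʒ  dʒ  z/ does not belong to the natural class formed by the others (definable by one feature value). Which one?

The remaining segments after removing /k/ share [+strident]; /k/ (voiceless velar stop) is [-strident]. For every other candidate removal, the leftover set fails to share any single feature value that the removed segment lacks.

k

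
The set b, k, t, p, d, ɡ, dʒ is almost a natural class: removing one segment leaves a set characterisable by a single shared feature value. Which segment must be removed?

dʒ

The remaining segments after removing /dʒ/ share [-delayed release]; /dʒ/ (voiced postalveolar affricate) is [+delayed release]. For every other candidate removal, the leftover set fails to share any single feature value that the removed segment lacks.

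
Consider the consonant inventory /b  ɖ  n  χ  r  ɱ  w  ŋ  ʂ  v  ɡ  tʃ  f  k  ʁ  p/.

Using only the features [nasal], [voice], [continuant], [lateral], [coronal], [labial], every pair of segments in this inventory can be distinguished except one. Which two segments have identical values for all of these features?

/v/ (voiced labiodental fricative) and /w/ (labial-velar glide) are both [-nasal], [+voice], [+continuant], [-lateral], [-coronal], [+labial], so none of the listed features separates them. (They do differ in [sonorant], [round] and [dorsal], which are not among the given features.) Every other pair in the inventory differs on at least one listed feature.

v, w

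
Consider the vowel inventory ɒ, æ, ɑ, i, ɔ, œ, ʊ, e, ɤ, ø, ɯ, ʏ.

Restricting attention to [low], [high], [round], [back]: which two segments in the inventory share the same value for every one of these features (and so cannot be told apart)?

On the given features, /œ/ and /ø/ have an identical profile: [-low], [-high], [+round], [-back]. No other two segments in the inventory coincide on all 4 features. (They do differ in [tense], which is not among the given features.)

œ, ø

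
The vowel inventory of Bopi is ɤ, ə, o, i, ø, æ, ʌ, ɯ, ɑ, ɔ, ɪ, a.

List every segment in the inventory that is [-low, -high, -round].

First, the [-low] segments are /ɤ, ə, o, i, ø, ʌ, ɯ, ɔ, ɪ/.
Intersecting with [-high] gives /ɤ, ə, o, ø, ʌ, ɔ/.
Intersecting with [-round] leaves /ɤ, ə, ʌ/.

ɤ, ə, ʌ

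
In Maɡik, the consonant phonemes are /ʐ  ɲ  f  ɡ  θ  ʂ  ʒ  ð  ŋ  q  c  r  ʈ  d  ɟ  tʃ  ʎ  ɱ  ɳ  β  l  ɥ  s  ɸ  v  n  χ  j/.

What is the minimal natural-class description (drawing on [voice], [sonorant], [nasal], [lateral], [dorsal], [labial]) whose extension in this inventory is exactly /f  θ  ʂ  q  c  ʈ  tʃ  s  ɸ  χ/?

/f, θ, ʂ, q, c, ʈ, tʃ, s, ɸ, χ/ are exactly the [−voice] segments in the inventory, so a single feature suffices.

[−voice]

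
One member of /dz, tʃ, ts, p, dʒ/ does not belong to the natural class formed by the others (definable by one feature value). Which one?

p

[delayed release] (equivalently [strident], [labial], [coronal]) groups all but one: /dʒ, tʃ, ts, dz/ share [+delayed release] while /p/ (voiceless bilabial stop) alone is [−delayed release]. Removing any other segment would not leave a single-feature class that excludes it.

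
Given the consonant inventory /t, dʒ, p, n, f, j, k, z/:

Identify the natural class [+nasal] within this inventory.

n

The feature [nasal] marks segments produced with velum lowered (airflow through the nose). In this inventory /n/ has that property, so it is [+nasal]; /t, dʒ, p, f, j, k, z/ are [−nasal].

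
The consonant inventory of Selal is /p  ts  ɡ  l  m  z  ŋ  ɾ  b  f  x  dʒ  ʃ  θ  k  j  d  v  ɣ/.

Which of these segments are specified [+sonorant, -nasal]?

Eliminate segments failing any feature: /p, ts, ɡ, z, b, f, x, dʒ, ʃ, θ, k, d, v, ɣ/ are [-sonorant]; /m, ŋ/ are [+nasal]. The remaining /l, ɾ, j/ satisfy [+sonorant], [-nasal].

l, ɾ, j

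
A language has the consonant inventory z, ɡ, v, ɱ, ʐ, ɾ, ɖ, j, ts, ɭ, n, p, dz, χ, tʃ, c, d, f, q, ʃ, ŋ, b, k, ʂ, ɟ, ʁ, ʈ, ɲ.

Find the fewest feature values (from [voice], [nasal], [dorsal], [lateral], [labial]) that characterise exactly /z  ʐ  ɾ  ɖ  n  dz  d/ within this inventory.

The class [+voice], [-lateral], [-labial], [-dorsal] has exactly /z, ʐ, ɾ, ɖ, n, dz, d/ as its extension in this inventory. No smaller conjunction from the listed features achieves this: [-lateral, -labial, -dorsal] alone would also admit /ts, tʃ, ʃ, ʂ, …/; [+voice, -labial, -dorsal] alone would also admit /ɭ/; [+voice, -lateral, -dorsal] alone would also admit /v, ɱ, b/; [+voice, -lateral, -labial] alone would also admit /ɡ, j, ŋ, ɟ, …/; and checking the remaining three-feature bundles turns up none with this extension.

[+voice, -lateral, -labial, -dorsal]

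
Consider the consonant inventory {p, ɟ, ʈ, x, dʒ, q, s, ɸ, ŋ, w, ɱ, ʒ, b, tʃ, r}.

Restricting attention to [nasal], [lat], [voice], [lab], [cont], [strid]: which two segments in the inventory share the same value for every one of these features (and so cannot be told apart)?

Both /ʈ/ and /q/ are [-nasal], [-lateral], [-voice], [-labial], [-continuant], [-strident]. Since the list omits [coronal] and [dorsal] — which do distinguish the voiceless retroflex stop from the voiceless uvular stop — this pair collapses; all other pairs remain distinct.

ʈ, q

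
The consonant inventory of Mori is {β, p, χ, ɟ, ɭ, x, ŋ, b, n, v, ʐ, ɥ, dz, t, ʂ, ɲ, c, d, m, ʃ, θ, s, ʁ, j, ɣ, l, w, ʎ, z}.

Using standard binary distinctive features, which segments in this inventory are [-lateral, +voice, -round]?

Among the inventory, the [-lateral] segments are /β, p, χ, ɟ, x, ŋ, b, n, v, ʐ, ɥ, dz, t, ʂ, ɲ, c, d, m, ʃ, θ, s, ʁ, j, ɣ, w, z/.
Of those, [+voice] gives /β, ɟ, ŋ, b, n, v, ʐ, ɥ, dz, ɲ, d, m, ʁ, j, ɣ, w, z/.
Of those, [-round] leaves /β, ɟ, ŋ, b, n, v, ʐ, dz, ɲ, d, m, ʁ, j, ɣ, z/.

β, ɟ, ŋ, b, n, v, ʐ, dz, ɲ, d, m, ʁ, j, ɣ, z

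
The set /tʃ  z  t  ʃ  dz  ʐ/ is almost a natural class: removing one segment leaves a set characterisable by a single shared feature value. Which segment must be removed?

/ʃ, ʐ, dz, z, tʃ/ are all [+strident], but /t/ (voiceless alveolar stop) is [-strident]. No other single segment can be removed to leave a set sharing one feature value that the removed segment lacks, so /t/ is the odd one out.

t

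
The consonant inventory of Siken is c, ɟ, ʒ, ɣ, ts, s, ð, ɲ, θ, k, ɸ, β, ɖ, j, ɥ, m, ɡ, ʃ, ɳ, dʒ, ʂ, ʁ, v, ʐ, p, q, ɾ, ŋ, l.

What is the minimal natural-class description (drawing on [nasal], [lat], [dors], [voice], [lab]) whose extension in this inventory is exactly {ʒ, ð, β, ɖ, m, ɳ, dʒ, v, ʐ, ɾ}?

[+voice, −lat, −dors]

Every target segment is [+voice], [−lateral], [−dorsal]; each remaining inventory member fails at least one of these. Each conjunct is needed — [−lateral, −dorsal] alone would also admit /ts, s, θ, ɸ, …/; [+voice, −dorsal] alone would also admit /l/; [+voice, −lateral] alone would also admit /ɟ, ɣ, ɲ, j, …/ — and no other combination of two listed features has exactly this extension, so three is the minimum.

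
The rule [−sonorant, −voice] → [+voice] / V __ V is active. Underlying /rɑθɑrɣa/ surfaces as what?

[rɑðɑrɣa]

Only /θ/ occurs between two vowels (/ɑ/ __ /ɑ/) and matches the structural description. It is a voiceless dental fricative, so [−sonorant, −voice] holds; changing it to [+voice] with all other features held fixed yields /ð/ (voiced dental fricative). No other segment meets both the structural description and the environment, so the output is [rɑðɑrɣa].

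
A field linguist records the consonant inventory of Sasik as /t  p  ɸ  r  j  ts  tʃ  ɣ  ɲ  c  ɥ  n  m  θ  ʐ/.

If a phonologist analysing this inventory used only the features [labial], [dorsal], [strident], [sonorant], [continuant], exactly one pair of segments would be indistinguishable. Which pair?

tʃ, ts

/tʃ/ (voiceless postalveolar affricate) and /ts/ (voiceless alveolar affricate) are both [−labial], [−dorsal], [+strident], [−sonorant], [−continuant], so none of the listed features separates them. (They do differ in [anterior] and [distributed], which are not among the given features.) Every other pair in the inventory differs on at least one listed feature.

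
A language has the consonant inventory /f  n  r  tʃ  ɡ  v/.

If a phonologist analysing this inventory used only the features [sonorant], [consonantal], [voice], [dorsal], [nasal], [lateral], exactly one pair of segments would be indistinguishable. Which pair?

On the given features, /tʃ/ and /f/ have an identical profile: [-sonorant], [+consonantal], [-voice], [-dorsal], [-nasal], [-lateral]. No other two segments in the inventory coincide on all 6 features. (They do differ in [continuant], [labial] and [coronal], which are not among the given features.)

tʃ, f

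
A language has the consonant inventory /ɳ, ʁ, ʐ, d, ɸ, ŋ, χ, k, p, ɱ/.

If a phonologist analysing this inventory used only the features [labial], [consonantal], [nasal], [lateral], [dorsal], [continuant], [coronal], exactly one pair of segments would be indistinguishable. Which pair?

ʁ, χ

/ʁ/ (voiced uvular fricative) and /χ/ (voiceless uvular fricative) are both [−labial], [+consonantal], [−nasal], [−lateral], [+dorsal], [+continuant], [−coronal], so none of the listed features separates them. (They do differ in [voice], which is not among the given features.) Every other pair in the inventory differs on at least one listed feature.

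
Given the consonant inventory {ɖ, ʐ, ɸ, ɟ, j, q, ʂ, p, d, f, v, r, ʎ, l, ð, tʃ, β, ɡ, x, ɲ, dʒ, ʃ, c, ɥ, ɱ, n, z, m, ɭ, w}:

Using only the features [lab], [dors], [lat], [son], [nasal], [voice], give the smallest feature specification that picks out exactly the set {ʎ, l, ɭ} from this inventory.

Every target segment is [+lateral] and no other inventory member is, so one feature is enough.

[+lat]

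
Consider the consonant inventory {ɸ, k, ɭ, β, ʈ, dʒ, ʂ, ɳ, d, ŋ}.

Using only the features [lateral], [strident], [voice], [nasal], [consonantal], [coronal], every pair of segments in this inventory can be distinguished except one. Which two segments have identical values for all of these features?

ɸ, k

Both /ɸ/ and /k/ are [-lateral], [-strident], [-voice], [-nasal], [+consonantal], [-coronal]. Since the list omits [continuant], [labial] and [dorsal] — which do distinguish the voiceless bilabial fricative from the voiceless velar stop — this pair collapses; all other pairs remain distinct.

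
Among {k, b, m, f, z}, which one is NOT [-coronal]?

Every segment except /z/ is [-coronal]. /z/ (voiced alveolar fricative) is [+coronal], so it is the exception.

z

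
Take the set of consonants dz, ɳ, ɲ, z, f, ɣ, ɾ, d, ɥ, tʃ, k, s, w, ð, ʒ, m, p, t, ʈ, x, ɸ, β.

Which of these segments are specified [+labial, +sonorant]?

ɥ, w, m

The [+labial] segments are /f, ɥ, w, m, p, ɸ, β/.
Then [+sonorant] leaves /ɥ, w, m/.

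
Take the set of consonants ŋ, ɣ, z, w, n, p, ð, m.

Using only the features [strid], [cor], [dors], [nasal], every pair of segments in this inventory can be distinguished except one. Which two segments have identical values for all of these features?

On the given features, /w/ and /ɣ/ have an identical profile: [−strident], [−coronal], [+dorsal], [−nasal]. No other two segments in the inventory coincide on all 4 features. (They do differ in [sonorant], [labial] and [round], which are not among the given features.)

w, ɣ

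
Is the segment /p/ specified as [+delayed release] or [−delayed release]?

/p/ is the voiceless bilabial stop. The feature [delayed release] marks segments stop closure released into frication (affricates); /p/ lacks this property, so it is [−delayed release].

[−delayed release]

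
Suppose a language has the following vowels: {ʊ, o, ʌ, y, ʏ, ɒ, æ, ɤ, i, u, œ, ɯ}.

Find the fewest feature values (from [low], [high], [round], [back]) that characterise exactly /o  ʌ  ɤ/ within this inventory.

Every target segment is [−high], [−low], [+back]; each remaining inventory member fails at least one of these. Each conjunct is needed — [−low, +back] alone would also admit /ʊ, u, ɯ/; [−high, +back] alone would also admit /ɒ/; [−high, −low] alone would also admit /œ/ — and no other combination of two listed features has exactly this extension, so three is the minimum.

[−high, −low, +back]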